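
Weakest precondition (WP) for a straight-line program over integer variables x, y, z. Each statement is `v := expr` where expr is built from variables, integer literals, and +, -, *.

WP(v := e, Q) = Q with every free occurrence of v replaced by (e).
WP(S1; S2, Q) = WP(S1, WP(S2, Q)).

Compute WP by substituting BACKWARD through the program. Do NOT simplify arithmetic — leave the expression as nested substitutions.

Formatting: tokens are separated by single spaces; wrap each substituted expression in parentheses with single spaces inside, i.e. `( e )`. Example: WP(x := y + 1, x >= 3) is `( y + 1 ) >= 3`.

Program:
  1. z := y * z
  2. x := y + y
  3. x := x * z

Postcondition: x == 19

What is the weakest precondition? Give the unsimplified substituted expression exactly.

post: x == 19
stmt 3: x := x * z  -- replace 1 occurrence(s) of x with (x * z)
  => ( x * z ) == 19
stmt 2: x := y + y  -- replace 1 occurrence(s) of x with (y + y)
  => ( ( y + y ) * z ) == 19
stmt 1: z := y * z  -- replace 1 occurrence(s) of z with (y * z)
  => ( ( y + y ) * ( y * z ) ) == 19

Answer: ( ( y + y ) * ( y * z ) ) == 19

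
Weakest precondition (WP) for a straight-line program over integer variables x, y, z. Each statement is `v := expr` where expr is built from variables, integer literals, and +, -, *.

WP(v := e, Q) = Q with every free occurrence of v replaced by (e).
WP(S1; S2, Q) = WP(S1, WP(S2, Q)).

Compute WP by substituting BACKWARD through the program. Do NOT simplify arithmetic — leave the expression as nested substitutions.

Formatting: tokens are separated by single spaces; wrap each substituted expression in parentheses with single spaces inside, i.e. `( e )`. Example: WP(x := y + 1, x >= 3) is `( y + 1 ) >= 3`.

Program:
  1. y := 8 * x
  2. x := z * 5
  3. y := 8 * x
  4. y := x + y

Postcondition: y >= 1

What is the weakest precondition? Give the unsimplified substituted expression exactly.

post: y >= 1
stmt 4: y := x + y  -- replace 1 occurrence(s) of y with (x + y)
  => ( x + y ) >= 1
stmt 3: y := 8 * x  -- replace 1 occurrence(s) of y with (8 * x)
  => ( x + ( 8 * x ) ) >= 1
stmt 2: x := z * 5  -- replace 2 occurrence(s) of x with (z * 5)
  => ( ( z * 5 ) + ( 8 * ( z * 5 ) ) ) >= 1
stmt 1: y := 8 * x  -- replace 0 occurrence(s) of y with (8 * x)
  => ( ( z * 5 ) + ( 8 * ( z * 5 ) ) ) >= 1

Answer: ( ( z * 5 ) + ( 8 * ( z * 5 ) ) ) >= 1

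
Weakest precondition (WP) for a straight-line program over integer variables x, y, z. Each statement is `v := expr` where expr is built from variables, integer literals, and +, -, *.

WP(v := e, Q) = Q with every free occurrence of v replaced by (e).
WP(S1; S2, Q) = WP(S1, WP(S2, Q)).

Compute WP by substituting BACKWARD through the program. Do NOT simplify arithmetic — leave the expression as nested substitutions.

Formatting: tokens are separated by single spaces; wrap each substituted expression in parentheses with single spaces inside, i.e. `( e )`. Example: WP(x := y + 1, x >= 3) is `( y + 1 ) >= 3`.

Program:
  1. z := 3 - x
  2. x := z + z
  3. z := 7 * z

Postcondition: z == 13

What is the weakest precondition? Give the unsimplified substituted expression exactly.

post: z == 13
stmt 3: z := 7 * z  -- replace 1 occurrence(s) of z with (7 * z)
  => ( 7 * z ) == 13
stmt 2: x := z + z  -- replace 0 occurrence(s) of x with (z + z)
  => ( 7 * z ) == 13
stmt 1: z := 3 - x  -- replace 1 occurrence(s) of z with (3 - x)
  => ( 7 * ( 3 - x ) ) == 13

Answer: ( 7 * ( 3 - x ) ) == 13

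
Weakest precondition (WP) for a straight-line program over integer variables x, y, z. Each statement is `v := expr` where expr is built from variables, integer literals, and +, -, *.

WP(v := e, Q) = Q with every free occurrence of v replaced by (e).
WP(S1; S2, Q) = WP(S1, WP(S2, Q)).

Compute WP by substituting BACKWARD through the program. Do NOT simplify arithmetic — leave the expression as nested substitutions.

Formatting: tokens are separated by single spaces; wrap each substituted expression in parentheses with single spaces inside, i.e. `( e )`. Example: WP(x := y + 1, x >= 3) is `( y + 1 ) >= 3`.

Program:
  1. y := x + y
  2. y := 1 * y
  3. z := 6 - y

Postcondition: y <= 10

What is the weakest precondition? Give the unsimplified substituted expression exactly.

Answer: ( 1 * ( x + y ) ) <= 10

Derivation:
post: y <= 10
stmt 3: z := 6 - y  -- replace 0 occurrence(s) of z with (6 - y)
  => y <= 10
stmt 2: y := 1 * y  -- replace 1 occurrence(s) of y with (1 * y)
  => ( 1 * y ) <= 10
stmt 1: y := x + y  -- replace 1 occurrence(s) of y with (x + y)
  => ( 1 * ( x + y ) ) <= 10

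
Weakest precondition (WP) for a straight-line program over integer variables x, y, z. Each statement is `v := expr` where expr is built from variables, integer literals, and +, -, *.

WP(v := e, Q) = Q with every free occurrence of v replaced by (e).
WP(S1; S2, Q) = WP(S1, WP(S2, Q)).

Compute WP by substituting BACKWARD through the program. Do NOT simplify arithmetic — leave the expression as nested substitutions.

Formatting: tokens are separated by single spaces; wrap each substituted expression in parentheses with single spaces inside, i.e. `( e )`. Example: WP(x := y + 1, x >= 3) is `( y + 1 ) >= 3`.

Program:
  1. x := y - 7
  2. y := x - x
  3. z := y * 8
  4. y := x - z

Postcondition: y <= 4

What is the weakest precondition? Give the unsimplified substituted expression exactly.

Answer: ( ( y - 7 ) - ( ( ( y - 7 ) - ( y - 7 ) ) * 8 ) ) <= 4

Derivation:
post: y <= 4
stmt 4: y := x - z  -- replace 1 occurrence(s) of y with (x - z)
  => ( x - z ) <= 4
stmt 3: z := y * 8  -- replace 1 occurrence(s) of z with (y * 8)
  => ( x - ( y * 8 ) ) <= 4
stmt 2: y := x - x  -- replace 1 occurrence(s) of y with (x - x)
  => ( x - ( ( x - x ) * 8 ) ) <= 4
stmt 1: x := y - 7  -- replace 3 occurrence(s) of x with (y - 7)
  => ( ( y - 7 ) - ( ( ( y - 7 ) - ( y - 7 ) ) * 8 ) ) <= 4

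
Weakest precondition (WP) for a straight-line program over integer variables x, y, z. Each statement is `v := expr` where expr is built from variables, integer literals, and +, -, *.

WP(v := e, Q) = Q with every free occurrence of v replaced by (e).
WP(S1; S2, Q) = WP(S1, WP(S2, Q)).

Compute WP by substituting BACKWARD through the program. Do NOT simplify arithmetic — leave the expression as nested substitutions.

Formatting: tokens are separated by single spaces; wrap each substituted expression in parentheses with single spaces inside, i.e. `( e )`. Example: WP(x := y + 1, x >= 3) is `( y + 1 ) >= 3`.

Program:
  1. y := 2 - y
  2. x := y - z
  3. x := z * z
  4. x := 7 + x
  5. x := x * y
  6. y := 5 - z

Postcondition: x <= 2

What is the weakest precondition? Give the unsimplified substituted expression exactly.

post: x <= 2
stmt 6: y := 5 - z  -- replace 0 occurrence(s) of y with (5 - z)
  => x <= 2
stmt 5: x := x * y  -- replace 1 occurrence(s) of x with (x * y)
  => ( x * y ) <= 2
stmt 4: x := 7 + x  -- replace 1 occurrence(s) of x with (7 + x)
  => ( ( 7 + x ) * y ) <= 2
stmt 3: x := z * z  -- replace 1 occurrence(s) of x with (z * z)
  => ( ( 7 + ( z * z ) ) * y ) <= 2
stmt 2: x := y - z  -- replace 0 occurrence(s) of x with (y - z)
  => ( ( 7 + ( z * z ) ) * y ) <= 2
stmt 1: y := 2 - y  -- replace 1 occurrence(s) of y with (2 - y)
  => ( ( 7 + ( z * z ) ) * ( 2 - y ) ) <= 2

Answer: ( ( 7 + ( z * z ) ) * ( 2 - y ) ) <= 2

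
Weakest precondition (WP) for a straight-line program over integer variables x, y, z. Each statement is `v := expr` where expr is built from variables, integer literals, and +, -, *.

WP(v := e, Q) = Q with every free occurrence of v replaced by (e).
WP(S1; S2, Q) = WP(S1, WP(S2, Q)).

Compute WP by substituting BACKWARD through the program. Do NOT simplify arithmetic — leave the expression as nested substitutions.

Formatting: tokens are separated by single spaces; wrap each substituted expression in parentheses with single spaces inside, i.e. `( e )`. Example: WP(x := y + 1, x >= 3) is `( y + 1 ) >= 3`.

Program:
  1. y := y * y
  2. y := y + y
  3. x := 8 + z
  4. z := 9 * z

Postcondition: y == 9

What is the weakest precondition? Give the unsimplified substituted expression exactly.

Answer: ( ( y * y ) + ( y * y ) ) == 9

Derivation:
post: y == 9
stmt 4: z := 9 * z  -- replace 0 occurrence(s) of z with (9 * z)
  => y == 9
stmt 3: x := 8 + z  -- replace 0 occurrence(s) of x with (8 + z)
  => y == 9
stmt 2: y := y + y  -- replace 1 occurrence(s) of y with (y + y)
  => ( y + y ) == 9
stmt 1: y := y * y  -- replace 2 occurrence(s) of y with (y * y)
  => ( ( y * y ) + ( y * y ) ) == 9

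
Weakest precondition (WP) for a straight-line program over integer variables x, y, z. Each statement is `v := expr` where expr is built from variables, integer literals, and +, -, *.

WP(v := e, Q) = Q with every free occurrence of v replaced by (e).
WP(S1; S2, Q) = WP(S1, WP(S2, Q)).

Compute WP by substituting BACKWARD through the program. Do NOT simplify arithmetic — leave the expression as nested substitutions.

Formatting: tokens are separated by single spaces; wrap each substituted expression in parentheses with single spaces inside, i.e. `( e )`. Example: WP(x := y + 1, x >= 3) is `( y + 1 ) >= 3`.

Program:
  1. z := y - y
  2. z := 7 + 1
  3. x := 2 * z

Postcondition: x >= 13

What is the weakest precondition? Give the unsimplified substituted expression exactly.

post: x >= 13
stmt 3: x := 2 * z  -- replace 1 occurrence(s) of x with (2 * z)
  => ( 2 * z ) >= 13
stmt 2: z := 7 + 1  -- replace 1 occurrence(s) of z with (7 + 1)
  => ( 2 * ( 7 + 1 ) ) >= 13
stmt 1: z := y - y  -- replace 0 occurrence(s) of z with (y - y)
  => ( 2 * ( 7 + 1 ) ) >= 13

Answer: ( 2 * ( 7 + 1 ) ) >= 13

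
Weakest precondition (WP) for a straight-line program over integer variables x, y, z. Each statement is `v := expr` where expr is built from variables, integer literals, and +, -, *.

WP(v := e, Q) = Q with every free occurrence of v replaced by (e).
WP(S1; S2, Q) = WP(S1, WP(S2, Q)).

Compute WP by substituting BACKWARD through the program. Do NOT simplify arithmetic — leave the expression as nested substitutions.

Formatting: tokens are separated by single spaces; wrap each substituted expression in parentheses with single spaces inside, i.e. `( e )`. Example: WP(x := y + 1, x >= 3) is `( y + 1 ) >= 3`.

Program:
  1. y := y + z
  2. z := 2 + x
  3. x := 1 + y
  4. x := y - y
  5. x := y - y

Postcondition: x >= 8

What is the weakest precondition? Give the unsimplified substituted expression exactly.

post: x >= 8
stmt 5: x := y - y  -- replace 1 occurrence(s) of x with (y - y)
  => ( y - y ) >= 8
stmt 4: x := y - y  -- replace 0 occurrence(s) of x with (y - y)
  => ( y - y ) >= 8
stmt 3: x := 1 + y  -- replace 0 occurrence(s) of x with (1 + y)
  => ( y - y ) >= 8
stmt 2: z := 2 + x  -- replace 0 occurrence(s) of z with (2 + x)
  => ( y - y ) >= 8
stmt 1: y := y + z  -- replace 2 occurrence(s) of y with (y + z)
  => ( ( y + z ) - ( y + z ) ) >= 8

Answer: ( ( y + z ) - ( y + z ) ) >= 8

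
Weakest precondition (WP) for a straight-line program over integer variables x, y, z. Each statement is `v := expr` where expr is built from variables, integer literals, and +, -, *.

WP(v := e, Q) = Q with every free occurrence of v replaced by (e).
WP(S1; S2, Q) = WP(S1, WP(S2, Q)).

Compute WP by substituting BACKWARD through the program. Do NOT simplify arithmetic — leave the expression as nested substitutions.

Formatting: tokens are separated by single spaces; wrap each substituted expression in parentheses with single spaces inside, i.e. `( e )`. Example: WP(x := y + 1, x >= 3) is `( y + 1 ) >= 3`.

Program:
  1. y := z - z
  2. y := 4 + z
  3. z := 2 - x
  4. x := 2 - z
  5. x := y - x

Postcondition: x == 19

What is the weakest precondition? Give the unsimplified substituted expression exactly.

post: x == 19
stmt 5: x := y - x  -- replace 1 occurrence(s) of x with (y - x)
  => ( y - x ) == 19
stmt 4: x := 2 - z  -- replace 1 occurrence(s) of x with (2 - z)
  => ( y - ( 2 - z ) ) == 19
stmt 3: z := 2 - x  -- replace 1 occurrence(s) of z with (2 - x)
  => ( y - ( 2 - ( 2 - x ) ) ) == 19
stmt 2: y := 4 + z  -- replace 1 occurrence(s) of y with (4 + z)
  => ( ( 4 + z ) - ( 2 - ( 2 - x ) ) ) == 19
stmt 1: y := z - z  -- replace 0 occurrence(s) of y with (z - z)
  => ( ( 4 + z ) - ( 2 - ( 2 - x ) ) ) == 19

Answer: ( ( 4 + z ) - ( 2 - ( 2 - x ) ) ) == 19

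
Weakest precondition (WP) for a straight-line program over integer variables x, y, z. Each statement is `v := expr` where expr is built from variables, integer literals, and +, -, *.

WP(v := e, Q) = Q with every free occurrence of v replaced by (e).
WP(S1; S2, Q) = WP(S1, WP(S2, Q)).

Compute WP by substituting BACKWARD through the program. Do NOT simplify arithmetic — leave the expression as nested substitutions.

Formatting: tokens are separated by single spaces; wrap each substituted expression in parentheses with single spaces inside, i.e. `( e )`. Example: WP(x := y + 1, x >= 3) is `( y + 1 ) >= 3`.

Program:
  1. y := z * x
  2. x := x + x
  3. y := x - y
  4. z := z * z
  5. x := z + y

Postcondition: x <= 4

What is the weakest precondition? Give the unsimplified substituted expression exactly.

Answer: ( ( z * z ) + ( ( x + x ) - ( z * x ) ) ) <= 4

Derivation:
post: x <= 4
stmt 5: x := z + y  -- replace 1 occurrence(s) of x with (z + y)
  => ( z + y ) <= 4
stmt 4: z := z * z  -- replace 1 occurrence(s) of z with (z * z)
  => ( ( z * z ) + y ) <= 4
stmt 3: y := x - y  -- replace 1 occurrence(s) of y with (x - y)
  => ( ( z * z ) + ( x - y ) ) <= 4
stmt 2: x := x + x  -- replace 1 occurrence(s) of x with (x + x)
  => ( ( z * z ) + ( ( x + x ) - y ) ) <= 4
stmt 1: y := z * x  -- replace 1 occurrence(s) of y with (z * x)
  => ( ( z * z ) + ( ( x + x ) - ( z * x ) ) ) <= 4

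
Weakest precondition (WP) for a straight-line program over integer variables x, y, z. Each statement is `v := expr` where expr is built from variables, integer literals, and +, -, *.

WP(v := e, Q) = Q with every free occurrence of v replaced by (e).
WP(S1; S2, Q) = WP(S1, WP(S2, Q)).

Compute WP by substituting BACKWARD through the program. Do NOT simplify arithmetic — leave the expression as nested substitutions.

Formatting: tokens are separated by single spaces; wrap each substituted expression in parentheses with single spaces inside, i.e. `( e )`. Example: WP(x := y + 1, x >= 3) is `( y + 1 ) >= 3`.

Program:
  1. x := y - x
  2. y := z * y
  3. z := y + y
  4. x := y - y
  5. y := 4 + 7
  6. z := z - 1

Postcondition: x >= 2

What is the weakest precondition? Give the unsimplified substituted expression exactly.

Answer: ( ( z * y ) - ( z * y ) ) >= 2

Derivation:
post: x >= 2
stmt 6: z := z - 1  -- replace 0 occurrence(s) of z with (z - 1)
  => x >= 2
stmt 5: y := 4 + 7  -- replace 0 occurrence(s) of y with (4 + 7)
  => x >= 2
stmt 4: x := y - y  -- replace 1 occurrence(s) of x with (y - y)
  => ( y - y ) >= 2
stmt 3: z := y + y  -- replace 0 occurrence(s) of z with (y + y)
  => ( y - y ) >= 2
stmt 2: y := z * y  -- replace 2 occurrence(s) of y with (z * y)
  => ( ( z * y ) - ( z * y ) ) >= 2
stmt 1: x := y - x  -- replace 0 occurrence(s) of x with (y - x)
  => ( ( z * y ) - ( z * y ) ) >= 2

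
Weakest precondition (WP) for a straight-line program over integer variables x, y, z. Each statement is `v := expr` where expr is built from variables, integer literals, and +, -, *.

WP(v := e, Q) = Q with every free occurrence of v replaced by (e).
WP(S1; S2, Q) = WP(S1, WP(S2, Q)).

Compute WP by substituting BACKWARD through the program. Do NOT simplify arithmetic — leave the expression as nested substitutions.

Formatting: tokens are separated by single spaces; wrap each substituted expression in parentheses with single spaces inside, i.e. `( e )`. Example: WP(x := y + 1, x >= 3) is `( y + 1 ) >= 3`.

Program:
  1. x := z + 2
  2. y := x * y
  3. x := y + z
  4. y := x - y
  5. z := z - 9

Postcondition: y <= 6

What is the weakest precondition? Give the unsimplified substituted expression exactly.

Answer: ( ( ( ( z + 2 ) * y ) + z ) - ( ( z + 2 ) * y ) ) <= 6

Derivation:
post: y <= 6
stmt 5: z := z - 9  -- replace 0 occurrence(s) of z with (z - 9)
  => y <= 6
stmt 4: y := x - y  -- replace 1 occurrence(s) of y with (x - y)
  => ( x - y ) <= 6
stmt 3: x := y + z  -- replace 1 occurrence(s) of x with (y + z)
  => ( ( y + z ) - y ) <= 6
stmt 2: y := x * y  -- replace 2 occurrence(s) of y with (x * y)
  => ( ( ( x * y ) + z ) - ( x * y ) ) <= 6
stmt 1: x := z + 2  -- replace 2 occurrence(s) of x with (z + 2)
  => ( ( ( ( z + 2 ) * y ) + z ) - ( ( z + 2 ) * y ) ) <= 6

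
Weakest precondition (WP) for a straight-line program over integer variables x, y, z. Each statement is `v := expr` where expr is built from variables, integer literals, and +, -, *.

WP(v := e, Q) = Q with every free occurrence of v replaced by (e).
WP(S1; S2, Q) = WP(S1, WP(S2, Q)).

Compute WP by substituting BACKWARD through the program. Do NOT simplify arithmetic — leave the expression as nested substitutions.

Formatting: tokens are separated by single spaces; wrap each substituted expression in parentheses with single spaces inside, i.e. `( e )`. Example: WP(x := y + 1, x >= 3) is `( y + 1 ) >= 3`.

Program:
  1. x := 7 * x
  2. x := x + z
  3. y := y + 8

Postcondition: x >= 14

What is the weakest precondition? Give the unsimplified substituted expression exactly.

Answer: ( ( 7 * x ) + z ) >= 14

Derivation:
post: x >= 14
stmt 3: y := y + 8  -- replace 0 occurrence(s) of y with (y + 8)
  => x >= 14
stmt 2: x := x + z  -- replace 1 occurrence(s) of x with (x + z)
  => ( x + z ) >= 14
stmt 1: x := 7 * x  -- replace 1 occurrence(s) of x with (7 * x)
  => ( ( 7 * x ) + z ) >= 14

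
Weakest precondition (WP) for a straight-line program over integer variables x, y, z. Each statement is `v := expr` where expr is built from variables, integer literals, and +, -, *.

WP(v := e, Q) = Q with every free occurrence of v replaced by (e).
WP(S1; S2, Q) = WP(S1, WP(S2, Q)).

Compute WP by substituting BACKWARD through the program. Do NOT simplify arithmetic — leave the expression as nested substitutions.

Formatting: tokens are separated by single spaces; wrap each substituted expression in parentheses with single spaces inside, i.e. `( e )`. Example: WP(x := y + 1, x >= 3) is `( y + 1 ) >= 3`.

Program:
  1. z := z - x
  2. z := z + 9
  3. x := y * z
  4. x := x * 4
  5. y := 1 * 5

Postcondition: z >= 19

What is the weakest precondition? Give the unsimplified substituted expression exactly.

Answer: ( ( z - x ) + 9 ) >= 19

Derivation:
post: z >= 19
stmt 5: y := 1 * 5  -- replace 0 occurrence(s) of y with (1 * 5)
  => z >= 19
stmt 4: x := x * 4  -- replace 0 occurrence(s) of x with (x * 4)
  => z >= 19
stmt 3: x := y * z  -- replace 0 occurrence(s) of x with (y * z)
  => z >= 19
stmt 2: z := z + 9  -- replace 1 occurrence(s) of z with (z + 9)
  => ( z + 9 ) >= 19
stmt 1: z := z - x  -- replace 1 occurrence(s) of z with (z - x)
  => ( ( z - x ) + 9 ) >= 19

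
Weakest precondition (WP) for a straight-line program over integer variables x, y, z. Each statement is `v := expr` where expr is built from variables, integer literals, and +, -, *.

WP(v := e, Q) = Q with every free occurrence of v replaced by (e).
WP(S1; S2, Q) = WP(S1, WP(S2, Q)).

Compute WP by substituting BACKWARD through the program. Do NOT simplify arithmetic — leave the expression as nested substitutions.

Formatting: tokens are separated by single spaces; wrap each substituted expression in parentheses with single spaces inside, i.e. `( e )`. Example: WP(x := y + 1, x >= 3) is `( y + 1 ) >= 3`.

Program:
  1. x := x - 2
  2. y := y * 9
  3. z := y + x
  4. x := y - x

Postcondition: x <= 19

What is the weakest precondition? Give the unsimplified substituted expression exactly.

post: x <= 19
stmt 4: x := y - x  -- replace 1 occurrence(s) of x with (y - x)
  => ( y - x ) <= 19
stmt 3: z := y + x  -- replace 0 occurrence(s) of z with (y + x)
  => ( y - x ) <= 19
stmt 2: y := y * 9  -- replace 1 occurrence(s) of y with (y * 9)
  => ( ( y * 9 ) - x ) <= 19
stmt 1: x := x - 2  -- replace 1 occurrence(s) of x with (x - 2)
  => ( ( y * 9 ) - ( x - 2 ) ) <= 19

Answer: ( ( y * 9 ) - ( x - 2 ) ) <= 19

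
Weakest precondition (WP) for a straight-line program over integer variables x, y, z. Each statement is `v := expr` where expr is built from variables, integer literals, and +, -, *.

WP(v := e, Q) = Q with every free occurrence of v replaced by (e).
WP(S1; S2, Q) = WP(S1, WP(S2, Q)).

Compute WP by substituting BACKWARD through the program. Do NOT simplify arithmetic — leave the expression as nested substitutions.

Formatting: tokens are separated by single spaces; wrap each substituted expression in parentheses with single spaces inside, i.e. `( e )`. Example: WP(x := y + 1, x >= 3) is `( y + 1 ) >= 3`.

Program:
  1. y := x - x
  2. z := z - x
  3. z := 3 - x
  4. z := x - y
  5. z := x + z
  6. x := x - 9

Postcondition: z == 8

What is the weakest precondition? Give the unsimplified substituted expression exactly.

post: z == 8
stmt 6: x := x - 9  -- replace 0 occurrence(s) of x with (x - 9)
  => z == 8
stmt 5: z := x + z  -- replace 1 occurrence(s) of z with (x + z)
  => ( x + z ) == 8
stmt 4: z := x - y  -- replace 1 occurrence(s) of z with (x - y)
  => ( x + ( x - y ) ) == 8
stmt 3: z := 3 - x  -- replace 0 occurrence(s) of z with (3 - x)
  => ( x + ( x - y ) ) == 8
stmt 2: z := z - x  -- replace 0 occurrence(s) of z with (z - x)
  => ( x + ( x - y ) ) == 8
stmt 1: y := x - x  -- replace 1 occurrence(s) of y with (x - x)
  => ( x + ( x - ( x - x ) ) ) == 8

Answer: ( x + ( x - ( x - x ) ) ) == 8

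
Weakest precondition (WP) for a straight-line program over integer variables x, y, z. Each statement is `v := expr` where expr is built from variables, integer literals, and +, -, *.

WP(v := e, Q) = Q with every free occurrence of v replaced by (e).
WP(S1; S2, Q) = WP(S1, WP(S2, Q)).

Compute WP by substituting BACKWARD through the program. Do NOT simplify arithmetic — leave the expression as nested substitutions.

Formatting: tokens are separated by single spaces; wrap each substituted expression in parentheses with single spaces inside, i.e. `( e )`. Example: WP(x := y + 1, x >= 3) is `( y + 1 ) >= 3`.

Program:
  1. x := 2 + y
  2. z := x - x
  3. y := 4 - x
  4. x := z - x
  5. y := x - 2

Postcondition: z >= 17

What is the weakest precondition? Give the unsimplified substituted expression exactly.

Answer: ( ( 2 + y ) - ( 2 + y ) ) >= 17

Derivation:
post: z >= 17
stmt 5: y := x - 2  -- replace 0 occurrence(s) of y with (x - 2)
  => z >= 17
stmt 4: x := z - x  -- replace 0 occurrence(s) of x with (z - x)
  => z >= 17
stmt 3: y := 4 - x  -- replace 0 occurrence(s) of y with (4 - x)
  => z >= 17
stmt 2: z := x - x  -- replace 1 occurrence(s) of z with (x - x)
  => ( x - x ) >= 17
stmt 1: x := 2 + y  -- replace 2 occurrence(s) of x with (2 + y)
  => ( ( 2 + y ) - ( 2 + y ) ) >= 17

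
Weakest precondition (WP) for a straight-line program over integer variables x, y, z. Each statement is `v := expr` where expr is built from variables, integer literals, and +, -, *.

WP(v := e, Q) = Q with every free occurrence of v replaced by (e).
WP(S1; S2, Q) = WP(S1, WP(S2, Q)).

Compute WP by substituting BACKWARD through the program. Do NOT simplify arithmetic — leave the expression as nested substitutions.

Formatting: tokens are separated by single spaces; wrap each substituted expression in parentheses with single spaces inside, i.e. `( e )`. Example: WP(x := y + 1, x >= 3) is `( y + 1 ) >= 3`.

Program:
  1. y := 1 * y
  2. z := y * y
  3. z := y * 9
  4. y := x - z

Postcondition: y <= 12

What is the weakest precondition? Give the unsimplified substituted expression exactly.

Answer: ( x - ( ( 1 * y ) * 9 ) ) <= 12

Derivation:
post: y <= 12
stmt 4: y := x - z  -- replace 1 occurrence(s) of y with (x - z)
  => ( x - z ) <= 12
stmt 3: z := y * 9  -- replace 1 occurrence(s) of z with (y * 9)
  => ( x - ( y * 9 ) ) <= 12
stmt 2: z := y * y  -- replace 0 occurrence(s) of z with (y * y)
  => ( x - ( y * 9 ) ) <= 12
stmt 1: y := 1 * y  -- replace 1 occurrence(s) of y with (1 * y)
  => ( x - ( ( 1 * y ) * 9 ) ) <= 12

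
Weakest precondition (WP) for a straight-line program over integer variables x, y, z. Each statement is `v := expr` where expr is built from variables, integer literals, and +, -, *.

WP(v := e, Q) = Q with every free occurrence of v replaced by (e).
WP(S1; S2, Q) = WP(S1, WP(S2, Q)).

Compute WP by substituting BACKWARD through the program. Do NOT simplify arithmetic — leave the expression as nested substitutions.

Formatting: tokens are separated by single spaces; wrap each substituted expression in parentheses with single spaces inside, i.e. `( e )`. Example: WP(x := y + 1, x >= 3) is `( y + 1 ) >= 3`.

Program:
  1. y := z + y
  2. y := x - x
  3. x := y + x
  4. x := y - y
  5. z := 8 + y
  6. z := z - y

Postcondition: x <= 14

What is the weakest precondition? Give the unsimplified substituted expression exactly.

Answer: ( ( x - x ) - ( x - x ) ) <= 14

Derivation:
post: x <= 14
stmt 6: z := z - y  -- replace 0 occurrence(s) of z with (z - y)
  => x <= 14
stmt 5: z := 8 + y  -- replace 0 occurrence(s) of z with (8 + y)
  => x <= 14
stmt 4: x := y - y  -- replace 1 occurrence(s) of x with (y - y)
  => ( y - y ) <= 14
stmt 3: x := y + x  -- replace 0 occurrence(s) of x with (y + x)
  => ( y - y ) <= 14
stmt 2: y := x - x  -- replace 2 occurrence(s) of y with (x - x)
  => ( ( x - x ) - ( x - x ) ) <= 14
stmt 1: y := z + y  -- replace 0 occurrence(s) of y with (z + y)
  => ( ( x - x ) - ( x - x ) ) <= 14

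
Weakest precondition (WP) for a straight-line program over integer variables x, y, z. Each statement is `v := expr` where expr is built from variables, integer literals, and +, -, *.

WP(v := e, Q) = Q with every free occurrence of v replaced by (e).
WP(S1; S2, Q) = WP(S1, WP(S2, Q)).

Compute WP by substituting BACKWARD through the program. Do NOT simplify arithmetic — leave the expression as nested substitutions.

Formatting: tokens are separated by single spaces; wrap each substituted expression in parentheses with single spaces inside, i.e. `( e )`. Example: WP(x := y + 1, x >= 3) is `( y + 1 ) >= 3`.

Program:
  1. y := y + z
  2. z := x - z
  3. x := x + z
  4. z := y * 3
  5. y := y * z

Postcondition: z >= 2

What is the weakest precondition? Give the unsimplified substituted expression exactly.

post: z >= 2
stmt 5: y := y * z  -- replace 0 occurrence(s) of y with (y * z)
  => z >= 2
stmt 4: z := y * 3  -- replace 1 occurrence(s) of z with (y * 3)
  => ( y * 3 ) >= 2
stmt 3: x := x + z  -- replace 0 occurrence(s) of x with (x + z)
  => ( y * 3 ) >= 2
stmt 2: z := x - z  -- replace 0 occurrence(s) of z with (x - z)
  => ( y * 3 ) >= 2
stmt 1: y := y + z  -- replace 1 occurrence(s) of y with (y + z)
  => ( ( y + z ) * 3 ) >= 2

Answer: ( ( y + z ) * 3 ) >= 2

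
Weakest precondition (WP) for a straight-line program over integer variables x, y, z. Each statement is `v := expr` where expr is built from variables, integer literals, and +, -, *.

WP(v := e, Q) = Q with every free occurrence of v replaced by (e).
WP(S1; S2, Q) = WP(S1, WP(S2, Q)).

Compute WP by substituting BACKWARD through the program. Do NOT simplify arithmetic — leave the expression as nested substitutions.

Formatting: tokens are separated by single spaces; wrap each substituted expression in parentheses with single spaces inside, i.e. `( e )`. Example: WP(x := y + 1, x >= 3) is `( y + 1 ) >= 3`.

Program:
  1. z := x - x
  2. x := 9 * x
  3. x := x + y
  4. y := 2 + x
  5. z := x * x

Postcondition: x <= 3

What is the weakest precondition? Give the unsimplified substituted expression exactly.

Answer: ( ( 9 * x ) + y ) <= 3

Derivation:
post: x <= 3
stmt 5: z := x * x  -- replace 0 occurrence(s) of z with (x * x)
  => x <= 3
stmt 4: y := 2 + x  -- replace 0 occurrence(s) of y with (2 + x)
  => x <= 3
stmt 3: x := x + y  -- replace 1 occurrence(s) of x with (x + y)
  => ( x + y ) <= 3
stmt 2: x := 9 * x  -- replace 1 occurrence(s) of x with (9 * x)
  => ( ( 9 * x ) + y ) <= 3
stmt 1: z := x - x  -- replace 0 occurrence(s) of z with (x - x)
  => ( ( 9 * x ) + y ) <= 3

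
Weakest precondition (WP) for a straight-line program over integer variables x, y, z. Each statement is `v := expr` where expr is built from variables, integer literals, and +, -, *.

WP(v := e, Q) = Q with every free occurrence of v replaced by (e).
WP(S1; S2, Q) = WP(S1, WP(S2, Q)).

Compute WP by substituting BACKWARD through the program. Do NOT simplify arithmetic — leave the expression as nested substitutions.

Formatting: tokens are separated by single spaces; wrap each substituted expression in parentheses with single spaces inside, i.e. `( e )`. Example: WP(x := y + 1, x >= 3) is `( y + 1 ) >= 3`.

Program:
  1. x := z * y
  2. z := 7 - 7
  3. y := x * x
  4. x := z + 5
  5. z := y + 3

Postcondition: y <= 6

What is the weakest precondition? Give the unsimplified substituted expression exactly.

post: y <= 6
stmt 5: z := y + 3  -- replace 0 occurrence(s) of z with (y + 3)
  => y <= 6
stmt 4: x := z + 5  -- replace 0 occurrence(s) of x with (z + 5)
  => y <= 6
stmt 3: y := x * x  -- replace 1 occurrence(s) of y with (x * x)
  => ( x * x ) <= 6
stmt 2: z := 7 - 7  -- replace 0 occurrence(s) of z with (7 - 7)
  => ( x * x ) <= 6
stmt 1: x := z * y  -- replace 2 occurrence(s) of x with (z * y)
  => ( ( z * y ) * ( z * y ) ) <= 6

Answer: ( ( z * y ) * ( z * y ) ) <= 6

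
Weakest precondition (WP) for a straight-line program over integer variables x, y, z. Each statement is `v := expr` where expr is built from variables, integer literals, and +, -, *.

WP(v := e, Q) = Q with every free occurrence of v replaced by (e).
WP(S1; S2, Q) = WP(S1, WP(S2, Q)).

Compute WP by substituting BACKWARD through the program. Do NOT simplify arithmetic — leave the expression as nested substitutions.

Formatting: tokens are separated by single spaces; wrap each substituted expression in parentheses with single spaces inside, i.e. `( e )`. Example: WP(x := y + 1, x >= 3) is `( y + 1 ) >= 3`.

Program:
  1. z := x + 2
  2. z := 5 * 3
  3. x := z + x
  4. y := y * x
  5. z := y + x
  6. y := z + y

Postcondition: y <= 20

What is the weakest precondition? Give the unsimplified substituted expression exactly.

Answer: ( ( ( y * ( ( 5 * 3 ) + x ) ) + ( ( 5 * 3 ) + x ) ) + ( y * ( ( 5 * 3 ) + x ) ) ) <= 20

Derivation:
post: y <= 20
stmt 6: y := z + y  -- replace 1 occurrence(s) of y with (z + y)
  => ( z + y ) <= 20
stmt 5: z := y + x  -- replace 1 occurrence(s) of z with (y + x)
  => ( ( y + x ) + y ) <= 20
stmt 4: y := y * x  -- replace 2 occurrence(s) of y with (y * x)
  => ( ( ( y * x ) + x ) + ( y * x ) ) <= 20
stmt 3: x := z + x  -- replace 3 occurrence(s) of x with (z + x)
  => ( ( ( y * ( z + x ) ) + ( z + x ) ) + ( y * ( z + x ) ) ) <= 20
stmt 2: z := 5 * 3  -- replace 3 occurrence(s) of z with (5 * 3)
  => ( ( ( y * ( ( 5 * 3 ) + x ) ) + ( ( 5 * 3 ) + x ) ) + ( y * ( ( 5 * 3 ) + x ) ) ) <= 20
stmt 1: z := x + 2  -- replace 0 occurrence(s) of z with (x + 2)
  => ( ( ( y * ( ( 5 * 3 ) + x ) ) + ( ( 5 * 3 ) + x ) ) + ( y * ( ( 5 * 3 ) + x ) ) ) <= 20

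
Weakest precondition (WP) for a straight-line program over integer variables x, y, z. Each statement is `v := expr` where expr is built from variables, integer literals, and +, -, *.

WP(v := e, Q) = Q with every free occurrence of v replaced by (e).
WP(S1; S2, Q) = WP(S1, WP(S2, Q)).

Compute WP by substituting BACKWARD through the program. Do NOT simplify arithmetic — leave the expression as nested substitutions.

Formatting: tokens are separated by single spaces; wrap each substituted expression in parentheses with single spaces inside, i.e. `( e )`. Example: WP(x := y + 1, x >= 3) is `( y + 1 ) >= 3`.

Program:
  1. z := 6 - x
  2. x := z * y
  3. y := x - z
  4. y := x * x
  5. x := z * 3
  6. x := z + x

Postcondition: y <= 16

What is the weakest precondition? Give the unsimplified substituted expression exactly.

Answer: ( ( ( 6 - x ) * y ) * ( ( 6 - x ) * y ) ) <= 16

Derivation:
post: y <= 16
stmt 6: x := z + x  -- replace 0 occurrence(s) of x with (z + x)
  => y <= 16
stmt 5: x := z * 3  -- replace 0 occurrence(s) of x with (z * 3)
  => y <= 16
stmt 4: y := x * x  -- replace 1 occurrence(s) of y with (x * x)
  => ( x * x ) <= 16
stmt 3: y := x - z  -- replace 0 occurrence(s) of y with (x - z)
  => ( x * x ) <= 16
stmt 2: x := z * y  -- replace 2 occurrence(s) of x with (z * y)
  => ( ( z * y ) * ( z * y ) ) <= 16
stmt 1: z := 6 - x  -- replace 2 occurrence(s) of z with (6 - x)
  => ( ( ( 6 - x ) * y ) * ( ( 6 - x ) * y ) ) <= 16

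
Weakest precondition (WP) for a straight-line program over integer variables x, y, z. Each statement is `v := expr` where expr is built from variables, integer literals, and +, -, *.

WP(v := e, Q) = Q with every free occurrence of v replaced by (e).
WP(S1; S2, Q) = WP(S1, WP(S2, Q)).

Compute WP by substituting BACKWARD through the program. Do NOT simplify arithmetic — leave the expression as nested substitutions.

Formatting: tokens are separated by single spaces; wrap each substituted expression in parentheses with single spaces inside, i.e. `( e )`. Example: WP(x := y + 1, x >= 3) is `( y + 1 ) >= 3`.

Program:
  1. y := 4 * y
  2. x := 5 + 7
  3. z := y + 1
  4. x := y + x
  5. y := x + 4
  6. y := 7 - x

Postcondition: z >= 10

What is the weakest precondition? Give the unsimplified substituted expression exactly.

Answer: ( ( 4 * y ) + 1 ) >= 10

Derivation:
post: z >= 10
stmt 6: y := 7 - x  -- replace 0 occurrence(s) of y with (7 - x)
  => z >= 10
stmt 5: y := x + 4  -- replace 0 occurrence(s) of y with (x + 4)
  => z >= 10
stmt 4: x := y + x  -- replace 0 occurrence(s) of x with (y + x)
  => z >= 10
stmt 3: z := y + 1  -- replace 1 occurrence(s) of z with (y + 1)
  => ( y + 1 ) >= 10
stmt 2: x := 5 + 7  -- replace 0 occurrence(s) of x with (5 + 7)
  => ( y + 1 ) >= 10
stmt 1: y := 4 * y  -- replace 1 occurrence(s) of y with (4 * y)
  => ( ( 4 * y ) + 1 ) >= 10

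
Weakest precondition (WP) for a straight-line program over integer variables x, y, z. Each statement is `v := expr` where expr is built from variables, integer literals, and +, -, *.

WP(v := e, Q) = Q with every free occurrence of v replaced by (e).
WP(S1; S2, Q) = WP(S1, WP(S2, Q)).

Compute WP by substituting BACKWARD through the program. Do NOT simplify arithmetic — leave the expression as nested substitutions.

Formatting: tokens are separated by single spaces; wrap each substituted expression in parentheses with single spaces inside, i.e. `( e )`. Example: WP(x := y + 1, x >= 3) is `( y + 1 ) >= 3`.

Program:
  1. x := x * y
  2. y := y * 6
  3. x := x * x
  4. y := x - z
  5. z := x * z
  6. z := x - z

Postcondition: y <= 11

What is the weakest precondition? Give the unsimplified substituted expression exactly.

post: y <= 11
stmt 6: z := x - z  -- replace 0 occurrence(s) of z with (x - z)
  => y <= 11
stmt 5: z := x * z  -- replace 0 occurrence(s) of z with (x * z)
  => y <= 11
stmt 4: y := x - z  -- replace 1 occurrence(s) of y with (x - z)
  => ( x - z ) <= 11
stmt 3: x := x * x  -- replace 1 occurrence(s) of x with (x * x)
  => ( ( x * x ) - z ) <= 11
stmt 2: y := y * 6  -- replace 0 occurrence(s) of y with (y * 6)
  => ( ( x * x ) - z ) <= 11
stmt 1: x := x * y  -- replace 2 occurrence(s) of x with (x * y)
  => ( ( ( x * y ) * ( x * y ) ) - z ) <= 11

Answer: ( ( ( x * y ) * ( x * y ) ) - z ) <= 11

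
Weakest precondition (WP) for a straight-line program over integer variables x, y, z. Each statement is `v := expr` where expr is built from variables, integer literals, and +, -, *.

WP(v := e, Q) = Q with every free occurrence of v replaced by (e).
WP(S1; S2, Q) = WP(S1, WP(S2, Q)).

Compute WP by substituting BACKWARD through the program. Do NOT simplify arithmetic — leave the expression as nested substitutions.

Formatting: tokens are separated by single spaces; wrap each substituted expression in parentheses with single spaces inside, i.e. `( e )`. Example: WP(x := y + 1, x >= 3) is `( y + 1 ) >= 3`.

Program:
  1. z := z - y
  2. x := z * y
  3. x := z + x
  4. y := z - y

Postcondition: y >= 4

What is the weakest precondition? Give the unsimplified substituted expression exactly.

post: y >= 4
stmt 4: y := z - y  -- replace 1 occurrence(s) of y with (z - y)
  => ( z - y ) >= 4
stmt 3: x := z + x  -- replace 0 occurrence(s) of x with (z + x)
  => ( z - y ) >= 4
stmt 2: x := z * y  -- replace 0 occurrence(s) of x with (z * y)
  => ( z - y ) >= 4
stmt 1: z := z - y  -- replace 1 occurrence(s) of z with (z - y)
  => ( ( z - y ) - y ) >= 4

Answer: ( ( z - y ) - y ) >= 4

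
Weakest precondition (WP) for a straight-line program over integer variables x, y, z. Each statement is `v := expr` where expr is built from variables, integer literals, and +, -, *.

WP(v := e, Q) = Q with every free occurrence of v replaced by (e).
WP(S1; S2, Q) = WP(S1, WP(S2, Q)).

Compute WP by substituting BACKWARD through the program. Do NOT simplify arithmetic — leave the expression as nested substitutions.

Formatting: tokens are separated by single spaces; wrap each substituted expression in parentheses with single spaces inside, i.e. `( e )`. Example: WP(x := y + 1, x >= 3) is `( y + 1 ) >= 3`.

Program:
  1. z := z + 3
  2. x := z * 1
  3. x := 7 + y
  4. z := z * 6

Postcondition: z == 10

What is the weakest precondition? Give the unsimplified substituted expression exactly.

post: z == 10
stmt 4: z := z * 6  -- replace 1 occurrence(s) of z with (z * 6)
  => ( z * 6 ) == 10
stmt 3: x := 7 + y  -- replace 0 occurrence(s) of x with (7 + y)
  => ( z * 6 ) == 10
stmt 2: x := z * 1  -- replace 0 occurrence(s) of x with (z * 1)
  => ( z * 6 ) == 10
stmt 1: z := z + 3  -- replace 1 occurrence(s) of z with (z + 3)
  => ( ( z + 3 ) * 6 ) == 10

Answer: ( ( z + 3 ) * 6 ) == 10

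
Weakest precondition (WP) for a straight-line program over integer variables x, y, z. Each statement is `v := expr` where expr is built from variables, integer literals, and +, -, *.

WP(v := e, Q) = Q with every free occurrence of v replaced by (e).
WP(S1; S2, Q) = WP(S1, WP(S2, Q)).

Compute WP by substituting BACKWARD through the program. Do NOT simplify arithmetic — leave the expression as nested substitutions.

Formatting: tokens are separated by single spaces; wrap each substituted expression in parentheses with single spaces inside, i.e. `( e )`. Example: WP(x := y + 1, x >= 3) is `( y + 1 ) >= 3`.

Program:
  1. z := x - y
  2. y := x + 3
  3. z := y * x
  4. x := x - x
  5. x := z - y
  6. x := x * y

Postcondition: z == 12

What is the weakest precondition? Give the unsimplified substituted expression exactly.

post: z == 12
stmt 6: x := x * y  -- replace 0 occurrence(s) of x with (x * y)
  => z == 12
stmt 5: x := z - y  -- replace 0 occurrence(s) of x with (z - y)
  => z == 12
stmt 4: x := x - x  -- replace 0 occurrence(s) of x with (x - x)
  => z == 12
stmt 3: z := y * x  -- replace 1 occurrence(s) of z with (y * x)
  => ( y * x ) == 12
stmt 2: y := x + 3  -- replace 1 occurrence(s) of y with (x + 3)
  => ( ( x + 3 ) * x ) == 12
stmt 1: z := x - y  -- replace 0 occurrence(s) of z with (x - y)
  => ( ( x + 3 ) * x ) == 12

Answer: ( ( x + 3 ) * x ) == 12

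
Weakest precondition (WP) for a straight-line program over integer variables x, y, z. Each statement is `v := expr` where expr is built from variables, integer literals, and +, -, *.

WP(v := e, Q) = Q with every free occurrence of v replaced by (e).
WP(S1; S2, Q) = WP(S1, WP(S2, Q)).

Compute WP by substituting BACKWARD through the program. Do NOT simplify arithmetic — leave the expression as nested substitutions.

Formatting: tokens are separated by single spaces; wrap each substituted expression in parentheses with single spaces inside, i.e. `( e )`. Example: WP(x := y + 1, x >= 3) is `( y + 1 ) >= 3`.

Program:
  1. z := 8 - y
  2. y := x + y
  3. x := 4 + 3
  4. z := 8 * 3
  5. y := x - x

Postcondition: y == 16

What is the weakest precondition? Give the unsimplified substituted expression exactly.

post: y == 16
stmt 5: y := x - x  -- replace 1 occurrence(s) of y with (x - x)
  => ( x - x ) == 16
stmt 4: z := 8 * 3  -- replace 0 occurrence(s) of z with (8 * 3)
  => ( x - x ) == 16
stmt 3: x := 4 + 3  -- replace 2 occurrence(s) of x with (4 + 3)
  => ( ( 4 + 3 ) - ( 4 + 3 ) ) == 16
stmt 2: y := x + y  -- replace 0 occurrence(s) of y with (x + y)
  => ( ( 4 + 3 ) - ( 4 + 3 ) ) == 16
stmt 1: z := 8 - y  -- replace 0 occurrence(s) of z with (8 - y)
  => ( ( 4 + 3 ) - ( 4 + 3 ) ) == 16

Answer: ( ( 4 + 3 ) - ( 4 + 3 ) ) == 16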